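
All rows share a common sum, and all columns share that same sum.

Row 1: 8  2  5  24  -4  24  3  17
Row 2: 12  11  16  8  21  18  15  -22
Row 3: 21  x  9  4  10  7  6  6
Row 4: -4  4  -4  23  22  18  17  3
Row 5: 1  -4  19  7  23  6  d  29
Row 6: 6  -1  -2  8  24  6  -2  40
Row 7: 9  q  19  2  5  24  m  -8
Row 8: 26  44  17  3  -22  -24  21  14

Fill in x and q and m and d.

x = 16, q = 7, m = 21, d = -2

Rows 1 and 2 both sum to 79, so that's the common total.
Row 5: 1 − 4 + 19 + 7 + 23 + 6 + 29 = 81, so its missing entry is 79 − 81 = -2.
Column 7: 3 + 15 + 6 + 17 − 2 − 2 + 21 = 58, so its missing entry is 79 − 58 = 21.
Row 7: 9 + 19 + 2 + 5 + 24 + 21 − 8 = 72, so its missing entry is 79 − 72 = 7.
Row 3: 21 + 9 + 4 + 10 + 7 + 6 + 6 = 63, so its missing entry is 79 − 63 = 16.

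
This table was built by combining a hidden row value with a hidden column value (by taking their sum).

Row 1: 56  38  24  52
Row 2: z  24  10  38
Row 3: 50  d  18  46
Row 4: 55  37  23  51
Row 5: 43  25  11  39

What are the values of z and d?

The difference between any two rows is the same in every column — this is an addition table with the headers hidden.
Row 2 minus row 1 is 38 − 52 = -14, so its entry in column 1 is 56 + (-14) = 42.
Row 3 minus row 1 is 46 − 52 = -6, so its entry in column 2 is 38 + (-6) = 32.

z = 42, d = 32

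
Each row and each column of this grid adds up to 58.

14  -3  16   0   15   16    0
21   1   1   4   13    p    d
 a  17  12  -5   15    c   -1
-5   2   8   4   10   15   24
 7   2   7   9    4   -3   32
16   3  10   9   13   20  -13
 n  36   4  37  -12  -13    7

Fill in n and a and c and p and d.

Row 7: 36 + 4 + 37 − 12 − 13 + 7 = 59, so its missing entry is 58 − 59 = -1.
Column 1: 14 + 21 − 5 + 7 + 16 − 1 = 52, so its missing entry is 58 − 52 = 6.
Column 7: 0 − 1 + 24 + 32 − 13 + 7 = 49, so its missing entry is 58 − 49 = 9.
Row 2: 21 + 1 + 1 + 4 + 13 + 9 = 49, so its missing entry is 58 − 49 = 9.
Row 3: 6 + 17 + 12 − 5 + 15 − 1 = 44, so its missing entry is 58 − 44 = 14.

n = -1, a = 6, c = 14, p = 9, d = 9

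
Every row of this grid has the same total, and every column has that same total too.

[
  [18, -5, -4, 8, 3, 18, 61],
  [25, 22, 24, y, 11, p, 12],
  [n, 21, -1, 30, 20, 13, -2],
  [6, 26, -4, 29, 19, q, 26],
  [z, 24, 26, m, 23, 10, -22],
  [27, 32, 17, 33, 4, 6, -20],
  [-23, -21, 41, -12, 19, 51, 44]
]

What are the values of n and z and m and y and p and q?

n = 18, z = 28, m = 10, y = 1, p = 4, q = -3

Rows 1 and 6 both sum to 99, so that's the common total.
The known cells in row 3 total 81, leaving 99 − 81 = 18 for the blank.
The known cells in column 1 total 71, leaving 99 − 71 = 28 for the blank.
The known cells in row 5 total 89, leaving 99 − 89 = 10 for the blank.
The known cells in column 4 total 98, leaving 99 − 98 = 1 for the blank.
The known cells in row 2 total 95, leaving 99 − 95 = 4 for the blank.
The known cells in row 4 total 102, leaving 99 − 102 = -3 for the blank.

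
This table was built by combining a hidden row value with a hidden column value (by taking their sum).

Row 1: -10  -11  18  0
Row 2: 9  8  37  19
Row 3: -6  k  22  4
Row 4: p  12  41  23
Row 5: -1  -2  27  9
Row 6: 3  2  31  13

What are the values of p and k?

The difference between any two rows is the same in every column — this is an addition table with the headers hidden.
Row 4 minus row 1 is 41 − 18 = 23, so its entry in column 1 is -10 + 23 = 13.
Row 3 minus row 1 is 22 − 18 = 4, so its entry in column 2 is -11 + 4 = -7.

p = 13, k = -7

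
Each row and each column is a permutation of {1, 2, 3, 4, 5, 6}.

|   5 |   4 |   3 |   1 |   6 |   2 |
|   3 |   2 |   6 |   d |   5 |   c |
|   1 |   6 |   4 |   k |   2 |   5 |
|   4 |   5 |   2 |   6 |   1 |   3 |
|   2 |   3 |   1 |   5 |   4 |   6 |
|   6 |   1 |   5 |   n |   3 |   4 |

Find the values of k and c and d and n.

At (row 6, col 4): row 6 already has {1, 3, 4, 5, 6}, so the value is 2.
For row 3, column 4: row 3 already has {1, 2, 4, 5, 6}; that leaves 3.
Cell (2,4): column 4 already has {1, 2, 3, 5, 6} → 4.
At (row 2, col 6): row 2 already has {2, 3, 4, 5, 6}, so the value is 1.

k = 3, c = 1, d = 4, n = 2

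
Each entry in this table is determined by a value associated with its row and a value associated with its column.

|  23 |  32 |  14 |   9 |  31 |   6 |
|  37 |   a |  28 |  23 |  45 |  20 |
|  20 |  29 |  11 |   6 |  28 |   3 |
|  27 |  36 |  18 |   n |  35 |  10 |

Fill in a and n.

a = 46, n = 13

The difference between any two rows is the same in every column — this is an addition table with the headers hidden.
Row 2 minus row 1 is 37 − 23 = 14, so its entry in column 2 is 32 + 14 = 46.
Row 4 minus row 1 is 27 − 23 = 4, so its entry in column 4 is 9 + 4 = 13.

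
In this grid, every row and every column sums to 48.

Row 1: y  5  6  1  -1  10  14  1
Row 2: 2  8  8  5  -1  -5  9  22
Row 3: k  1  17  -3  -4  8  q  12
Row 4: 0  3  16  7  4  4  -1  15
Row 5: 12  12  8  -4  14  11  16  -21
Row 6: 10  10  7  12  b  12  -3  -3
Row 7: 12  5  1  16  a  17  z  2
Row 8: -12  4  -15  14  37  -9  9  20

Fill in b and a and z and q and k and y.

The known cells in row 1 total 36, leaving 48 − 36 = 12 for the blank.
The known cells in row 6 total 45, leaving 48 − 45 = 3 for the blank.
The known cells in column 1 total 36, leaving 48 − 36 = 12 for the blank.
The known cells in column 5 total 52, leaving 48 − 52 = -4 for the blank.
The known cells in row 3 total 43, leaving 48 − 43 = 5 for the blank.
The known cells in row 7 total 49, leaving 48 − 49 = -1 for the blank.

b = 3, a = -4, z = -1, q = 5, k = 12, y = 12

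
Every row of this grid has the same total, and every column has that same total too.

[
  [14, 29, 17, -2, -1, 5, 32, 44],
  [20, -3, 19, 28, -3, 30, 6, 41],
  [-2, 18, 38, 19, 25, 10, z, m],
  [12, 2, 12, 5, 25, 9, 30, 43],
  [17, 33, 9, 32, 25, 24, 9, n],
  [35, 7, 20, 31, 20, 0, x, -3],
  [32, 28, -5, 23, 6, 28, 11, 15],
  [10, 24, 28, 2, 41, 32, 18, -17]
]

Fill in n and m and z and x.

n = -11, m = 26, z = 4, x = 28

Rows 1 and 2 both sum to 138, so that's the common total.
Row 6: 35 + 7 + 20 + 31 + 20 + 0 − 3 = 110, so its missing entry is 138 − 110 = 28.
Column 7: 32 + 6 + 30 + 9 + 28 + 11 + 18 = 134, so its missing entry is 138 − 134 = 4.
Row 5: 17 + 33 + 9 + 32 + 25 + 24 + 9 = 149, so its missing entry is 138 − 149 = -11.
Row 3: -2 + 18 + 38 + 19 + 25 + 10 + 4 = 112, so its missing entry is 138 − 112 = 26.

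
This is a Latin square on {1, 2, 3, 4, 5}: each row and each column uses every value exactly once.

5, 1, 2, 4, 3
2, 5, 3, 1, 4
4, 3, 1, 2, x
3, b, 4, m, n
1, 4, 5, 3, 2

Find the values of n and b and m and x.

For row 4, column 2: column 2 already has {1, 3, 4, 5}; that leaves 2.
For row 3, column 5: row 3 already has {1, 2, 3, 4}; that leaves 5.
For row 4, column 4: column 4 already has {1, 2, 3, 4}; that leaves 5.
For row 4, column 5: row 4 already has {2, 3, 4, 5}; that leaves 1.

n = 1, b = 2, m = 5, x = 5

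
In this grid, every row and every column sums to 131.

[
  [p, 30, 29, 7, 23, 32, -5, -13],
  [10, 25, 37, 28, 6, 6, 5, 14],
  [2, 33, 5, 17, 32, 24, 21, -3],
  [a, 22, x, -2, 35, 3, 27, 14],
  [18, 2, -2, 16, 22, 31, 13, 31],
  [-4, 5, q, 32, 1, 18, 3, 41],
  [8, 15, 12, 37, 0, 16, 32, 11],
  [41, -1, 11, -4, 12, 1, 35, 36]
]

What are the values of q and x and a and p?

q = 35, x = 4, a = 28, p = 28

Row 1 has 30 + 29 + 7 + 23 + 32 − 5 − 13 = 103; the blank must be 131 − 103 = 28.
Column 1 has 28 + 10 + 2 + 18 − 4 + 8 + 41 = 103; the blank must be 131 − 103 = 28.
Row 4 has 28 + 22 − 2 + 35 + 3 + 27 + 14 = 127; the blank must be 131 − 127 = 4.
Row 6 has -4 + 5 + 32 + 1 + 18 + 3 + 41 = 96; the blank must be 131 − 96 = 35.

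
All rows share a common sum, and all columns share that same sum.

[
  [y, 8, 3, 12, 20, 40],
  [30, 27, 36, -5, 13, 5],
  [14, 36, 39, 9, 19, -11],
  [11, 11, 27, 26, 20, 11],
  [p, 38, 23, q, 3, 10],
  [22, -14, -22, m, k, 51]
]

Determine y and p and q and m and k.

Rows 2 and 3 both sum to 106, so that's the common total.
Row 1 has 8 + 3 + 12 + 20 + 40 = 83; the blank must be 106 − 83 = 23.
Column 1 has 23 + 30 + 14 + 11 + 22 = 100; the blank must be 106 − 100 = 6.
Row 5 has 6 + 38 + 23 + 3 + 10 = 80; the blank must be 106 − 80 = 26.
Column 5 has 20 + 13 + 19 + 20 + 3 = 75; the blank must be 106 − 75 = 31.
Row 6 has 22 − 14 − 22 + 31 + 51 = 68; the blank must be 106 − 68 = 38.

y = 23, p = 6, q = 26, m = 38, k = 31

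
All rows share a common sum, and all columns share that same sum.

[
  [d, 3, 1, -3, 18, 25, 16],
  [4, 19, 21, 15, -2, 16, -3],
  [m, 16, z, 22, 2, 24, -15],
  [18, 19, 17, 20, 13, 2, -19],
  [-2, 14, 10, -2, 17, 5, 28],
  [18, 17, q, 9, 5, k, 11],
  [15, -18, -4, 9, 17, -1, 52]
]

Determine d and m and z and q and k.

Rows 2 and 4 both sum to 70, so that's the common total.
Column 6 has 25 + 16 + 24 + 2 + 5 − 1 = 71; the blank must be 70 − 71 = -1.
Row 1 has 3 + 1 − 3 + 18 + 25 + 16 = 60; the blank must be 70 − 60 = 10.
Column 1 has 10 + 4 + 18 − 2 + 18 + 15 = 63; the blank must be 70 − 63 = 7.
Row 3 has 7 + 16 + 22 + 2 + 24 − 15 = 56; the blank must be 70 − 56 = 14.
Row 6 has 18 + 17 + 9 + 5 − 1 + 11 = 59; the blank must be 70 − 59 = 11.

d = 10, m = 7, z = 14, q = 11, k = -1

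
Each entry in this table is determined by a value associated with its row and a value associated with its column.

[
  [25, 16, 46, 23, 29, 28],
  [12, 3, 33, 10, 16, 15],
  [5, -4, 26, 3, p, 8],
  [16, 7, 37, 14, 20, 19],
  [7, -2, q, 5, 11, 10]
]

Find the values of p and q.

The difference between any two rows is the same in every column — this is an addition table with the headers hidden.
Row 3 minus row 1 is 3 − 23 = -20, so its entry in column 5 is 29 + (-20) = 9.
Row 5 minus row 1 is 5 − 23 = -18, so its entry in column 3 is 46 + (-18) = 28.

p = 9, q = 28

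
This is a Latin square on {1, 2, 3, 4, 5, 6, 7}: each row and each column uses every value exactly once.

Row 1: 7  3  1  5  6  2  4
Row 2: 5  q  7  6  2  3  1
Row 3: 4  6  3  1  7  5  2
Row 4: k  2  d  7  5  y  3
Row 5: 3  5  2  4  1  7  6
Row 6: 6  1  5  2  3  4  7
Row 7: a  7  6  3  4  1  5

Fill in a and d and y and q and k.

a = 2, d = 4, y = 6, q = 4, k = 1

For row 2, column 2: row 2 already has {1, 2, 3, 5, 6, 7}; that leaves 4.
For row 7, column 1: row 7 already has {1, 3, 4, 5, 6, 7}; that leaves 2.
At (row 4, col 1): column 1 already has {2, 3, 4, 5, 6, 7}, so the value is 1.
For row 4, column 3: column 3 already has {1, 2, 3, 5, 6, 7}; that leaves 4.
For row 4, column 6: row 4 already has {1, 2, 3, 4, 5, 7}; that leaves 6.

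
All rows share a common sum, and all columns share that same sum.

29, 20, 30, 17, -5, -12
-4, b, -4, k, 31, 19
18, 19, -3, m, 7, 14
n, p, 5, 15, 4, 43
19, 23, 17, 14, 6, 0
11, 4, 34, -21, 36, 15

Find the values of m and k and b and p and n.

Rows 1 and 5 both sum to 79, so that's the common total.
The known cells in column 1 total 73, leaving 79 − 73 = 6 for the blank.
The known cells in row 4 total 73, leaving 79 − 73 = 6 for the blank.
The known cells in column 2 total 72, leaving 79 − 72 = 7 for the blank.
The known cells in row 3 total 55, leaving 79 − 55 = 24 for the blank.
The known cells in row 2 total 49, leaving 79 − 49 = 30 for the blank.

m = 24, k = 30, b = 7, p = 6, n = 6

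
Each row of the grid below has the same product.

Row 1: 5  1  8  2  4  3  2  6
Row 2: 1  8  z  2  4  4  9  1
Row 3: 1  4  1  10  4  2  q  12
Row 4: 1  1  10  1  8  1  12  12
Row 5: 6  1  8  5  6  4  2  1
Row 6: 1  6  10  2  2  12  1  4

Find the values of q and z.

Rows 1 and 6 each multiply to 11520, so every row has product 11520.
Row 3: 1×4×1×10×4×2×12 = 3840, so the missing entry is 11520 ÷ 3840 = 3.
Row 2: 1×8×2×4×4×9×1 = 2304, so the missing entry is 11520 ÷ 2304 = 5.

q = 3, z = 5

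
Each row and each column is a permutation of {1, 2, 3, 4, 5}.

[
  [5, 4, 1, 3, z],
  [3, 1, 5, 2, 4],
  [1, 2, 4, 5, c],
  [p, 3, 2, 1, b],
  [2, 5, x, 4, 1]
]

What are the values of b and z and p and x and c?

For row 3, column 5: row 3 already has {1, 2, 4, 5}; that leaves 3.
Cell (1,5): row 1 already has {1, 3, 4, 5} → 2.
At (row 4, col 5): column 5 already has {1, 2, 3, 4}, so the value is 5.
For row 5, column 3: row 5 already has {1, 2, 4, 5}; that leaves 3.
For row 4, column 1: row 4 already has {1, 2, 3, 5}; that leaves 4.

b = 5, z = 2, p = 4, x = 3, c = 3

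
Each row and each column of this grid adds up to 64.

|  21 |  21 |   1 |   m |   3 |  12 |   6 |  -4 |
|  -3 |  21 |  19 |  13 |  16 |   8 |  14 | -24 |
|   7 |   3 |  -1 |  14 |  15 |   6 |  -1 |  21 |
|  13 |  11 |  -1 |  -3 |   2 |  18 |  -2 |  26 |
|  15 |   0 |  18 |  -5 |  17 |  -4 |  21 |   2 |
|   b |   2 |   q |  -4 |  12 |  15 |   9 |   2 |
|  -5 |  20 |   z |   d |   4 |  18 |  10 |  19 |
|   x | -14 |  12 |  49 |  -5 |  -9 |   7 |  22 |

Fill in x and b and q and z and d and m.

x = 2, b = 14, q = 14, z = 2, d = -4, m = 4

Row 8 has -14 + 12 + 49 − 5 − 9 + 7 + 22 = 62; the blank must be 64 − 62 = 2.
Row 1 has 21 + 21 + 1 + 3 + 12 + 6 − 4 = 60; the blank must be 64 − 60 = 4.
Column 1 has 21 − 3 + 7 + 13 + 15 − 5 + 2 = 50; the blank must be 64 − 50 = 14.
Column 4 has 4 + 13 + 14 − 3 − 5 − 4 + 49 = 68; the blank must be 64 − 68 = -4.
Row 7 has -5 + 20 − 4 + 4 + 18 + 10 + 19 = 62; the blank must be 64 − 62 = 2.
Row 6 has 14 + 2 − 4 + 12 + 15 + 9 + 2 = 50; the blank must be 64 − 50 = 14.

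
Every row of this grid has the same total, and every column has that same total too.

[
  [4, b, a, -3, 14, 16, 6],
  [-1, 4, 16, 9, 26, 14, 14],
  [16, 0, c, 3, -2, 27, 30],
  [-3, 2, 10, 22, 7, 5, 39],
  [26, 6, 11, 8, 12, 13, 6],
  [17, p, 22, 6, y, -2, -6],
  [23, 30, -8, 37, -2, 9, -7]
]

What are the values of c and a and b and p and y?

c = 8, a = 23, b = 22, p = 18, y = 27

Rows 2 and 4 both sum to 82, so that's the common total.
Column 5 has 14 + 26 − 2 + 7 + 12 − 2 = 55; the blank must be 82 − 55 = 27.
Row 6 has 17 + 22 + 6 + 27 − 2 − 6 = 64; the blank must be 82 − 64 = 18.
Column 2 has 4 + 0 + 2 + 6 + 18 + 30 = 60; the blank must be 82 − 60 = 22.
Row 1 has 4 + 22 − 3 + 14 + 16 + 6 = 59; the blank must be 82 − 59 = 23.
Row 3 has 16 + 0 + 3 − 2 + 27 + 30 = 74; the blank must be 82 − 74 = 8.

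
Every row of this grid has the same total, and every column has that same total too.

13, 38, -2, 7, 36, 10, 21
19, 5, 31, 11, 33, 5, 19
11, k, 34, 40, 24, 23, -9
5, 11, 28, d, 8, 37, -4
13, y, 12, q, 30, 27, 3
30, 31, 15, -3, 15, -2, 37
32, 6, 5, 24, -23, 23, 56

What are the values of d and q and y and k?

d = 38, q = 6, y = 32, k = 0

Rows 1 and 2 both sum to 123, so that's the common total.
Row 4 has 5 + 11 + 28 + 8 + 37 − 4 = 85; the blank must be 123 − 85 = 38.
Row 3 has 11 + 34 + 40 + 24 + 23 − 9 = 123; the blank must be 123 − 123 = 0.
Column 2 has 38 + 5 + 0 + 11 + 31 + 6 = 91; the blank must be 123 − 91 = 32.
Row 5 has 13 + 32 + 12 + 30 + 27 + 3 = 117; the blank must be 123 − 117 = 6.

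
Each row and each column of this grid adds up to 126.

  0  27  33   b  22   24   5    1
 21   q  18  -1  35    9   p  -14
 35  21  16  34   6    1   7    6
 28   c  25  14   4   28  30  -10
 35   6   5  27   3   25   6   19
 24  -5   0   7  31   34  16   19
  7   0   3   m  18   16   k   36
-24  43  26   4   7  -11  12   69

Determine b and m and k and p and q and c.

Row 4: 28 + 25 + 14 + 4 + 28 + 30 − 10 = 119, so its missing entry is 126 − 119 = 7.
Column 2: 27 + 21 + 7 + 6 − 5 + 0 + 43 = 99, so its missing entry is 126 − 99 = 27.
Row 1: 0 + 27 + 33 + 22 + 24 + 5 + 1 = 112, so its missing entry is 126 − 112 = 14.
Row 2: 21 + 27 + 18 − 1 + 35 + 9 − 14 = 95, so its missing entry is 126 − 95 = 31.
Column 7: 5 + 31 + 7 + 30 + 6 + 16 + 12 = 107, so its missing entry is 126 − 107 = 19.
Row 7: 7 + 0 + 3 + 18 + 16 + 19 + 36 = 99, so its missing entry is 126 − 99 = 27.

b = 14, m = 27, k = 19, p = 31, q = 27, c = 7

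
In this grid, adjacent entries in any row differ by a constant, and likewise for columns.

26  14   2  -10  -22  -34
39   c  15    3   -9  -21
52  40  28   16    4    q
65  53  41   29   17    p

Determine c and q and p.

c = 27, q = -8, p = 5

Along each row the entries change by -12 per step; down each column they change by 13.
Row 2: from 39 at column 1, stepping by -12 to column 2 gives 27.
Row 3: from 52 at column 1, stepping by -12 to column 6 gives -8.
Row 4: from 65 at column 1, stepping by -12 to column 6 gives 5.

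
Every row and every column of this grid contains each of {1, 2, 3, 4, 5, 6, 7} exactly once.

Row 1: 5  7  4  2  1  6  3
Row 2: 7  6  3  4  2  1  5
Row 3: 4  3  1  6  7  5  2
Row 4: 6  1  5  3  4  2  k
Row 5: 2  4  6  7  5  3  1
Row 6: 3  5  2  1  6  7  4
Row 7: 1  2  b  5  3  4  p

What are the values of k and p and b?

Cell (7,3): column 3 already has {1, 2, 3, 4, 5, 6} → 7.
At (row 7, col 7): row 7 already has {1, 2, 3, 4, 5, 7}, so the value is 6.
At (row 4, col 7): row 4 already has {1, 2, 3, 4, 5, 6}, so the value is 7.

k = 7, p = 6, b = 7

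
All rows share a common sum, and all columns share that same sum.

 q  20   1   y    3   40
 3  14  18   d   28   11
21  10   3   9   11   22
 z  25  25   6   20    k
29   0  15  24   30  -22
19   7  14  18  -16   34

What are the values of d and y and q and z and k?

Rows 3 and 5 both sum to 76, so that's the common total.
Row 2: 3 + 14 + 18 + 28 + 11 = 74, so its missing entry is 76 − 74 = 2.
Column 4: 2 + 9 + 6 + 24 + 18 = 59, so its missing entry is 76 − 59 = 17.
Row 1: 20 + 1 + 17 + 3 + 40 = 81, so its missing entry is 76 − 81 = -5.
Column 1: -5 + 3 + 21 + 29 + 19 = 67, so its missing entry is 76 − 67 = 9.
Row 4: 9 + 25 + 25 + 6 + 20 = 85, so its missing entry is 76 − 85 = -9.

d = 2, y = 17, q = -5, z = 9, k = -9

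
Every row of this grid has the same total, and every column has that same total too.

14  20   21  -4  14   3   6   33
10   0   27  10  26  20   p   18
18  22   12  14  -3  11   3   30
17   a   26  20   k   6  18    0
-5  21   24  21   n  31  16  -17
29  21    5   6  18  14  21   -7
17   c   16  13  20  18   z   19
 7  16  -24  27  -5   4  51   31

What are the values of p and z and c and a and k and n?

p = -4, z = -4, c = 8, a = -1, k = 21, n = 16

Rows 1 and 3 both sum to 107, so that's the common total.
Row 5: -5 + 21 + 24 + 21 + 31 + 16 − 17 = 91, so its missing entry is 107 − 91 = 16.
Column 5: 14 + 26 − 3 + 16 + 18 + 20 − 5 = 86, so its missing entry is 107 − 86 = 21.
Row 4: 17 + 26 + 20 + 21 + 6 + 18 + 0 = 108, so its missing entry is 107 − 108 = -1.
Column 2: 20 + 0 + 22 − 1 + 21 + 21 + 16 = 99, so its missing entry is 107 − 99 = 8.
Row 7: 17 + 8 + 16 + 13 + 20 + 18 + 19 = 111, so its missing entry is 107 − 111 = -4.
Row 2: 10 + 0 + 27 + 10 + 26 + 20 + 18 = 111, so its missing entry is 107 − 111 = -4.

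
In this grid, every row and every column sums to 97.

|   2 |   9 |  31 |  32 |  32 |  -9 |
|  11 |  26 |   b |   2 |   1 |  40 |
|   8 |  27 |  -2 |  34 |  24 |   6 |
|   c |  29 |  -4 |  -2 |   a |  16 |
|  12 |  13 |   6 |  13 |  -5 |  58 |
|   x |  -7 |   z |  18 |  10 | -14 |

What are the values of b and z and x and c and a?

Row 2: 11 + 26 + 2 + 1 + 40 = 80, so its missing entry is 97 − 80 = 17.
Column 5: 32 + 1 + 24 − 5 + 10 = 62, so its missing entry is 97 − 62 = 35.
Row 4: 29 − 4 − 2 + 35 + 16 = 74, so its missing entry is 97 − 74 = 23.
Column 1: 2 + 11 + 8 + 23 + 12 = 56, so its missing entry is 97 − 56 = 41.
Row 6: 41 − 7 + 18 + 10 − 14 = 48, so its missing entry is 97 − 48 = 49.

b = 17, z = 49, x = 41, c = 23, a = 35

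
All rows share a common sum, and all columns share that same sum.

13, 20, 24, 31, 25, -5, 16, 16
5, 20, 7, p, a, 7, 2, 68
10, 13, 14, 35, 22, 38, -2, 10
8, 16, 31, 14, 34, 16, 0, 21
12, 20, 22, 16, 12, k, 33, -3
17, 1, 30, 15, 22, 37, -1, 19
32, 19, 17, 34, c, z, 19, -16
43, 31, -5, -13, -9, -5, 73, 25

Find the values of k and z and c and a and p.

Rows 1 and 3 both sum to 140, so that's the common total.
The known cells in row 5 total 112, leaving 140 − 112 = 28 for the blank.
The known cells in column 6 total 116, leaving 140 − 116 = 24 for the blank.
The known cells in row 7 total 129, leaving 140 − 129 = 11 for the blank.
The known cells in column 5 total 117, leaving 140 − 117 = 23 for the blank.
The known cells in row 2 total 132, leaving 140 − 132 = 8 for the blank.

k = 28, z = 24, c = 11, a = 23, p = 8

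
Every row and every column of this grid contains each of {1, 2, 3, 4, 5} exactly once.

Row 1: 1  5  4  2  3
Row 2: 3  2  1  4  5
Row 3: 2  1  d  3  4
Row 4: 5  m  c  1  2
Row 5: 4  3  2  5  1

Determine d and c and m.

At (row 4, col 2): column 2 already has {1, 2, 3, 5}, so the value is 4.
Cell (4,3): row 4 already has {1, 2, 4, 5} → 3.
For row 3, column 3: row 3 already has {1, 2, 3, 4}; that leaves 5.

d = 5, c = 3, m = 4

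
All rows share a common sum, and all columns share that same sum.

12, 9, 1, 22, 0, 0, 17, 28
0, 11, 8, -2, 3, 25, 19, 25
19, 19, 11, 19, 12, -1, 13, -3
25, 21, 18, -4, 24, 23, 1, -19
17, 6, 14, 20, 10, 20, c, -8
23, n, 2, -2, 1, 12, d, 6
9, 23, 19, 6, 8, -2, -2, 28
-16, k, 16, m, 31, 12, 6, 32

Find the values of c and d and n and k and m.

c = 10, d = 25, n = 22, k = -22, m = 30

Rows 1 and 2 both sum to 89, so that's the common total.
Row 5 has 17 + 6 + 14 + 20 + 10 + 20 − 8 = 79; the blank must be 89 − 79 = 10.
Column 4 has 22 − 2 + 19 − 4 + 20 − 2 + 6 = 59; the blank must be 89 − 59 = 30.
Row 8 has -16 + 16 + 30 + 31 + 12 + 6 + 32 = 111; the blank must be 89 − 111 = -22.
Column 2 has 9 + 11 + 19 + 21 + 6 + 23 − 22 = 67; the blank must be 89 − 67 = 22.
Row 6 has 23 + 22 + 2 − 2 + 1 + 12 + 6 = 64; the blank must be 89 − 64 = 25.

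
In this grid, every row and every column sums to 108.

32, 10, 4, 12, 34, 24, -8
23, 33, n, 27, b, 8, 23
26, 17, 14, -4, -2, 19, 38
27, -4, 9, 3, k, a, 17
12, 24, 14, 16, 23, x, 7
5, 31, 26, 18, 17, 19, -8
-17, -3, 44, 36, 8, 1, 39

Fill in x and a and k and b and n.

Column 3 has 4 + 14 + 9 + 14 + 26 + 44 = 111; the blank must be 108 − 111 = -3.
Row 2 has 23 + 33 − 3 + 27 + 8 + 23 = 111; the blank must be 108 − 111 = -3.
Column 5 has 34 − 3 − 2 + 23 + 17 + 8 = 77; the blank must be 108 − 77 = 31.
Row 5 has 12 + 24 + 14 + 16 + 23 + 7 = 96; the blank must be 108 − 96 = 12.
Row 4 has 27 − 4 + 9 + 3 + 31 + 17 = 83; the blank must be 108 − 83 = 25.

x = 12, a = 25, k = 31, b = -3, n = -3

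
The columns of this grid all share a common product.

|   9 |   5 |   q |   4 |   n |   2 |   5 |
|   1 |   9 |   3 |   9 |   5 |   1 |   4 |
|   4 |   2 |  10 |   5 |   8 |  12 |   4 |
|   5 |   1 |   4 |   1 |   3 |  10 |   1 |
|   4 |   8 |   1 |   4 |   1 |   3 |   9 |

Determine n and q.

Columns 6 and 7 each multiply to 720, so every column has product 720.
Column 5: 5×8×3×1 = 120, so the missing entry is 720 ÷ 120 = 6.
Column 3: 3×10×4×1 = 120, so the missing entry is 720 ÷ 120 = 6.

n = 6, q = 6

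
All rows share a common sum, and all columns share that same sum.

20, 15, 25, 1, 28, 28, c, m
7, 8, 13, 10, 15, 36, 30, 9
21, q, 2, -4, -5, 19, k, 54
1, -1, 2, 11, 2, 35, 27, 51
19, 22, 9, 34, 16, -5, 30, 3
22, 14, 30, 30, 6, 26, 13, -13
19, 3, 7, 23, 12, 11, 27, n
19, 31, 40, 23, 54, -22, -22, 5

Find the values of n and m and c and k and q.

n = 26, m = -7, c = 18, k = 5, q = 36

Rows 2 and 4 both sum to 128, so that's the common total.
The known cells in column 2 total 92, leaving 128 − 92 = 36 for the blank.
The known cells in row 7 total 102, leaving 128 − 102 = 26 for the blank.
The known cells in column 8 total 135, leaving 128 − 135 = -7 for the blank.
The known cells in row 1 total 110, leaving 128 − 110 = 18 for the blank.
The known cells in row 3 total 123, leaving 128 − 123 = 5 for the blank.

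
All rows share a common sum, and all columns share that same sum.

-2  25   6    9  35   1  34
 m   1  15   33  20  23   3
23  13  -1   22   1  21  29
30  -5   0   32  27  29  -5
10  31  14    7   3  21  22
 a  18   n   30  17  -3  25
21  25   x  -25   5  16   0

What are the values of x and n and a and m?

x = 66, n = 8, a = 13, m = 13

Rows 1 and 3 both sum to 108, so that's the common total.
Row 2: 1 + 15 + 33 + 20 + 23 + 3 = 95, so its missing entry is 108 − 95 = 13.
Row 7: 21 + 25 − 25 + 5 + 16 + 0 = 42, so its missing entry is 108 − 42 = 66.
Column 1: -2 + 13 + 23 + 30 + 10 + 21 = 95, so its missing entry is 108 − 95 = 13.
Row 6: 13 + 18 + 30 + 17 − 3 + 25 = 100, so its missing entry is 108 − 100 = 8.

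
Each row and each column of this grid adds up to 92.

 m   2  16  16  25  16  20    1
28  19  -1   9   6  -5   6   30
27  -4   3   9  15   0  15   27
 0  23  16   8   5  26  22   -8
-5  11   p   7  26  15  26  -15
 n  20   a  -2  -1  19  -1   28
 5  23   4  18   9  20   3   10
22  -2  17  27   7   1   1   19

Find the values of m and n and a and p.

Row 5: -5 + 11 + 7 + 26 + 15 + 26 − 15 = 65, so its missing entry is 92 − 65 = 27.
Column 3: 16 − 1 + 3 + 16 + 27 + 4 + 17 = 82, so its missing entry is 92 − 82 = 10.
Row 6: 20 + 10 − 2 − 1 + 19 − 1 + 28 = 73, so its missing entry is 92 − 73 = 19.
Row 1: 2 + 16 + 16 + 25 + 16 + 20 + 1 = 96, so its missing entry is 92 − 96 = -4.

m = -4, n = 19, a = 10, p = 27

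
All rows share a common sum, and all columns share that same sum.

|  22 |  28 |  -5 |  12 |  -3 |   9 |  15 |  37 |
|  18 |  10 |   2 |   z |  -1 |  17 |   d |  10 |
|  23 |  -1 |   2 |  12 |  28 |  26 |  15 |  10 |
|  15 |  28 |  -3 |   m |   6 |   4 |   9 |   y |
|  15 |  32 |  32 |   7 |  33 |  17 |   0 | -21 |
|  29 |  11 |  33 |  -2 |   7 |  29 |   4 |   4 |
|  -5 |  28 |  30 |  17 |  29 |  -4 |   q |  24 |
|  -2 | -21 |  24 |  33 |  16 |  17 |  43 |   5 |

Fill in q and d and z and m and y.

q = -4, d = 33, z = 26, m = 10, y = 46

Rows 1 and 3 both sum to 115, so that's the common total.
The known cells in column 8 total 69, leaving 115 − 69 = 46 for the blank.
The known cells in row 4 total 105, leaving 115 − 105 = 10 for the blank.
The known cells in row 7 total 119, leaving 115 − 119 = -4 for the blank.
The known cells in column 7 total 82, leaving 115 − 82 = 33 for the blank.
The known cells in row 2 total 89, leaving 115 − 89 = 26 for the blank.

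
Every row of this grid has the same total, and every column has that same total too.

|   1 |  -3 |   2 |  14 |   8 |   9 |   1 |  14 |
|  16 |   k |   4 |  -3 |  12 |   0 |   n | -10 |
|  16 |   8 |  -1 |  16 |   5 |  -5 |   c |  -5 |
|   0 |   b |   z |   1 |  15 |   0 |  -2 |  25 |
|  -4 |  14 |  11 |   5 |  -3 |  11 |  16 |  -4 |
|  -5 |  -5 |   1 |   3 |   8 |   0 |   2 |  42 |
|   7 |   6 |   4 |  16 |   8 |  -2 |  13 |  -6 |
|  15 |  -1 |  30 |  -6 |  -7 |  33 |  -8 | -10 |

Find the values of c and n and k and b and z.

Rows 1 and 5 both sum to 46, so that's the common total.
The known cells in row 3 total 34, leaving 46 − 34 = 12 for the blank.
The known cells in column 7 total 34, leaving 46 − 34 = 12 for the blank.
The known cells in row 2 total 31, leaving 46 − 31 = 15 for the blank.
The known cells in column 2 total 34, leaving 46 − 34 = 12 for the blank.
The known cells in row 4 total 51, leaving 46 − 51 = -5 for the blank.

c = 12, n = 12, k = 15, b = 12, z = -5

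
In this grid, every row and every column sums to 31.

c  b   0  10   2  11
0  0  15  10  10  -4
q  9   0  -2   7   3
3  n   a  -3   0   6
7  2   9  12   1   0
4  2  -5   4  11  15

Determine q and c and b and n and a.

q = 14, c = 3, b = 5, n = 13, a = 12

Row 3: 9 + 0 − 2 + 7 + 3 = 17, so its missing entry is 31 − 17 = 14.
Column 1: 0 + 14 + 3 + 7 + 4 = 28, so its missing entry is 31 − 28 = 3.
Row 1: 3 + 0 + 10 + 2 + 11 = 26, so its missing entry is 31 − 26 = 5.
Column 2: 5 + 0 + 9 + 2 + 2 = 18, so its missing entry is 31 − 18 = 13.
Row 4: 3 + 13 − 3 + 0 + 6 = 19, so its missing entry is 31 − 19 = 12.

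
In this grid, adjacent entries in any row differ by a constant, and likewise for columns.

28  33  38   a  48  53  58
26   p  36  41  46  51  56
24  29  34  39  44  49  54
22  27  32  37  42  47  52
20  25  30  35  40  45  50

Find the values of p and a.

Along each row the entries change by 5 per step; down each column they change by -2.
Row 2: from 26 at column 1, stepping by 5 to column 2 gives 31.
Row 1: from 28 at column 1, stepping by 5 to column 4 gives 43.

p = 31, a = 43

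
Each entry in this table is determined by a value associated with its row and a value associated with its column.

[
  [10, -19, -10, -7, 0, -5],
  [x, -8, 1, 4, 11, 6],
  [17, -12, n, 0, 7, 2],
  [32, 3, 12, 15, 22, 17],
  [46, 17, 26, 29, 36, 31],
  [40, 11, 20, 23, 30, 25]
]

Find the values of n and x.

The difference between any two rows is the same in every column — this is an addition table with the headers hidden.
Row 3 minus row 1 is -12 − (-19) = 7, so its entry in column 3 is -10 + 7 = -3.
Row 2 minus row 1 is -8 − (-19) = 11, so its entry in column 1 is 10 + 11 = 21.

n = -3, x = 21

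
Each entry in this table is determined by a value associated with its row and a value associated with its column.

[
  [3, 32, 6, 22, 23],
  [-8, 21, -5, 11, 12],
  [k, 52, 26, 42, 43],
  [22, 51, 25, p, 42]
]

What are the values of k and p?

The difference between any two rows is the same in every column — this is an addition table with the headers hidden.
Row 3 minus row 1 is 52 − 32 = 20, so its entry in column 1 is 3 + 20 = 23.
Row 4 minus row 1 is 51 − 32 = 19, so its entry in column 4 is 22 + 19 = 41.

k = 23, p = 41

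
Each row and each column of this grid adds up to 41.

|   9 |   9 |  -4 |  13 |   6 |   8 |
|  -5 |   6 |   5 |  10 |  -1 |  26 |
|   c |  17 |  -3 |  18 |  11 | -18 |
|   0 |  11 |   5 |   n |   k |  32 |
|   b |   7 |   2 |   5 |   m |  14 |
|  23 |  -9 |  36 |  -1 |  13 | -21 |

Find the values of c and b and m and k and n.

c = 16, b = -2, m = 15, k = -3, n = -4

The known cells in row 3 total 25, leaving 41 − 25 = 16 for the blank.
The known cells in column 1 total 43, leaving 41 − 43 = -2 for the blank.
The known cells in row 5 total 26, leaving 41 − 26 = 15 for the blank.
The known cells in column 5 total 44, leaving 41 − 44 = -3 for the blank.
The known cells in row 4 total 45, leaving 41 − 45 = -4 for the blank.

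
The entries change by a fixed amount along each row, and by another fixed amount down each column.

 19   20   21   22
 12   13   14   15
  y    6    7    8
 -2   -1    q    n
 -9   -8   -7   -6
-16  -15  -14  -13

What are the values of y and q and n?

y = 5, q = 0, n = 1

Along each row the entries change by 1 per step; down each column they change by -7.
Row 3: from 6 at column 2, stepping by 1 to column 1 gives 5.
Row 4: from -2 at column 1, stepping by 1 to column 3 gives 0.
Row 4: from -2 at column 1, stepping by 1 to column 4 gives 1.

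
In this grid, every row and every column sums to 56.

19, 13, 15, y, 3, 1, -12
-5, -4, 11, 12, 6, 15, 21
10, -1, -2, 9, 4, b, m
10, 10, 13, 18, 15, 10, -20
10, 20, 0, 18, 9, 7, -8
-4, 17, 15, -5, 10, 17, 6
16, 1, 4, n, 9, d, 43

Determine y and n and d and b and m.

y = 17, n = -13, d = -4, b = 10, m = 26

Row 1 has 19 + 13 + 15 + 3 + 1 − 12 = 39; the blank must be 56 − 39 = 17.
Column 4 has 17 + 12 + 9 + 18 + 18 − 5 = 69; the blank must be 56 − 69 = -13.
Row 7 has 16 + 1 + 4 − 13 + 9 + 43 = 60; the blank must be 56 − 60 = -4.
Column 7 has -12 + 21 − 20 − 8 + 6 + 43 = 30; the blank must be 56 − 30 = 26.
Row 3 has 10 − 1 − 2 + 9 + 4 + 26 = 46; the blank must be 56 − 46 = 10.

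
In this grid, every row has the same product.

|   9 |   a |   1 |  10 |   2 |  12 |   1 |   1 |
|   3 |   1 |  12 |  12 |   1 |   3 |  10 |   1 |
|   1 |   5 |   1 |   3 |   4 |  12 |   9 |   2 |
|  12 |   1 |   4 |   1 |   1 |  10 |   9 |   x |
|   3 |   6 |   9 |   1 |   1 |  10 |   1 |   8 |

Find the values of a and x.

Rows 3 and 5 each multiply to 12960, so every row has product 12960.
Row 1: 9×1×10×2×12×1×1 = 2160, so the missing entry is 12960 ÷ 2160 = 6.
Row 4: 12×1×4×1×1×10×9 = 4320, so the missing entry is 12960 ÷ 4320 = 3.

a = 6, x = 3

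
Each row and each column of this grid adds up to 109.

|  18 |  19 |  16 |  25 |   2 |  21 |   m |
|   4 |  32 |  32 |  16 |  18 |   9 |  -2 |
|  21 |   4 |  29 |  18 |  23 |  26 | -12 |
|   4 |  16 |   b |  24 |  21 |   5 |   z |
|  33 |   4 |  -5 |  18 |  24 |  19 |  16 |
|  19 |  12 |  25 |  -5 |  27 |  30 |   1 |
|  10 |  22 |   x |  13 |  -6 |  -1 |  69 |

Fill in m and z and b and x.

Row 7 has 10 + 22 + 13 − 6 − 1 + 69 = 107; the blank must be 109 − 107 = 2.
Column 3 has 16 + 32 + 29 − 5 + 25 + 2 = 99; the blank must be 109 − 99 = 10.
Row 4 has 4 + 16 + 10 + 24 + 21 + 5 = 80; the blank must be 109 − 80 = 29.
Row 1 has 18 + 19 + 16 + 25 + 2 + 21 = 101; the blank must be 109 − 101 = 8.

m = 8, z = 29, b = 10, x = 2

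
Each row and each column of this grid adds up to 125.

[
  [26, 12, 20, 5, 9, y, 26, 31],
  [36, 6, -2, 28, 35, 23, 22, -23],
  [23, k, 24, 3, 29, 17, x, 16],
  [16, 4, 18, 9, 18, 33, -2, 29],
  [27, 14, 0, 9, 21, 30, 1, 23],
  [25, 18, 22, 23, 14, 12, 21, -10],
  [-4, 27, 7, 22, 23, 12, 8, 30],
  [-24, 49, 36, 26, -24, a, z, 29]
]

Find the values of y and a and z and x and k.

Column 2: 12 + 6 + 4 + 14 + 18 + 27 + 49 = 130, so its missing entry is 125 − 130 = -5.
Row 3: 23 − 5 + 24 + 3 + 29 + 17 + 16 = 107, so its missing entry is 125 − 107 = 18.
Column 7: 26 + 22 + 18 − 2 + 1 + 21 + 8 = 94, so its missing entry is 125 − 94 = 31.
Row 1: 26 + 12 + 20 + 5 + 9 + 26 + 31 = 129, so its missing entry is 125 − 129 = -4.
Row 8: -24 + 49 + 36 + 26 − 24 + 31 + 29 = 123, so its missing entry is 125 − 123 = 2.

y = -4, a = 2, z = 31, x = 18, k = -5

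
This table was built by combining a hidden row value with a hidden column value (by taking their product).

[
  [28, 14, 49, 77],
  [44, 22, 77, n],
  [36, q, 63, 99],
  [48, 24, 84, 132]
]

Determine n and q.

n = 121, q = 18

Each row is a constant multiple of every other row — this is a multiplication table with the headers hidden.
Row 2 is 44/28 = 11/7 times row 1, so its entry in column 4 is 77 × 11/7 = 121.
Row 3 is 36/28 = 9/7 times row 1, so its entry in column 2 is 14 × 9/7 = 18.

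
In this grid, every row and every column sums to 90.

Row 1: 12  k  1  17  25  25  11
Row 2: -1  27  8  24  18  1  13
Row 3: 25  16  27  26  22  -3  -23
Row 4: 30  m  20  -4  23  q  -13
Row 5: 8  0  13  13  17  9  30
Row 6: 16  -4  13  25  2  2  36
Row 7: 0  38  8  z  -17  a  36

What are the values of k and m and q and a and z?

k = -1, m = 14, q = 20, a = 36, z = -11

The known cells in row 1 total 91, leaving 90 − 91 = -1 for the blank.
The known cells in column 2 total 76, leaving 90 − 76 = 14 for the blank.
The known cells in column 4 total 101, leaving 90 − 101 = -11 for the blank.
The known cells in row 7 total 54, leaving 90 − 54 = 36 for the blank.
The known cells in row 4 total 70, leaving 90 − 70 = 20 for the blank.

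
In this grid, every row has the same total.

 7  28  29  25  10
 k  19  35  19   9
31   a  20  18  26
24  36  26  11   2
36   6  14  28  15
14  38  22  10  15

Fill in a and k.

a = 4, k = 17

Rows 1 and 5 both add up to 99, so every row sums to 99.
Row 3: 31 + 20 + 18 + 26 = 95, so the missing entry is 99 − 95 = 4.
Row 2: 19 + 35 + 19 + 9 = 82, so the missing entry is 99 − 82 = 17.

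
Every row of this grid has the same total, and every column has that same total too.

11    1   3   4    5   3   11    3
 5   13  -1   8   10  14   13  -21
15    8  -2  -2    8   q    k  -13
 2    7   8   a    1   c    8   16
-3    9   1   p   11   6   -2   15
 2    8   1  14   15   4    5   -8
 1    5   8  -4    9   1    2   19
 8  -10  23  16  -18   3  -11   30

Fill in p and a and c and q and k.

p = 4, a = 1, c = -2, q = 12, k = 15

Rows 1 and 2 both sum to 41, so that's the common total.
Row 5 has -3 + 9 + 1 + 11 + 6 − 2 + 15 = 37; the blank must be 41 − 37 = 4.
Column 4 has 4 + 8 − 2 + 4 + 14 − 4 + 16 = 40; the blank must be 41 − 40 = 1.
Column 7 has 11 + 13 + 8 − 2 + 5 + 2 − 11 = 26; the blank must be 41 − 26 = 15.
Row 3 has 15 + 8 − 2 − 2 + 8 + 15 − 13 = 29; the blank must be 41 − 29 = 12.
Row 4 has 2 + 7 + 8 + 1 + 1 + 8 + 16 = 43; the blank must be 41 − 43 = -2.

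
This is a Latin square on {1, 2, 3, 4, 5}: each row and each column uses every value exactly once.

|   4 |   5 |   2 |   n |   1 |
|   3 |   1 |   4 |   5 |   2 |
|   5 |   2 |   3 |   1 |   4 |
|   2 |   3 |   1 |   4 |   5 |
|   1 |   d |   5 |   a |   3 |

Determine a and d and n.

a = 2, d = 4, n = 3

For row 1, column 4: row 1 already has {1, 2, 4, 5}; that leaves 3.
At (row 5, col 2): column 2 already has {1, 2, 3, 5}, so the value is 4.
At (row 5, col 4): row 5 already has {1, 3, 4, 5}, so the value is 2.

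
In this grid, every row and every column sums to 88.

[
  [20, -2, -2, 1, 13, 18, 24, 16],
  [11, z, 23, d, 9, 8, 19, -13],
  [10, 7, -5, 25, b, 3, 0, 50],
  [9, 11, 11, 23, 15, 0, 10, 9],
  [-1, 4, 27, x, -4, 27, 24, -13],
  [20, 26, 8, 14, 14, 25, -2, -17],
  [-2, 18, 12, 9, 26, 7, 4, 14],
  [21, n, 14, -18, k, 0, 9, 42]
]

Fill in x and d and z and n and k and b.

x = 24, d = 10, z = 21, n = 3, k = 17, b = -2

Row 3: 10 + 7 − 5 + 25 + 3 + 0 + 50 = 90, so its missing entry is 88 − 90 = -2.
Column 5: 13 + 9 − 2 + 15 − 4 + 14 + 26 = 71, so its missing entry is 88 − 71 = 17.
Row 8: 21 + 14 − 18 + 17 + 0 + 9 + 42 = 85, so its missing entry is 88 − 85 = 3.
Row 5: -1 + 4 + 27 − 4 + 27 + 24 − 13 = 64, so its missing entry is 88 − 64 = 24.
Column 2: -2 + 7 + 11 + 4 + 26 + 18 + 3 = 67, so its missing entry is 88 − 67 = 21.
Row 2: 11 + 21 + 23 + 9 + 8 + 19 − 13 = 78, so its missing entry is 88 − 78 = 10.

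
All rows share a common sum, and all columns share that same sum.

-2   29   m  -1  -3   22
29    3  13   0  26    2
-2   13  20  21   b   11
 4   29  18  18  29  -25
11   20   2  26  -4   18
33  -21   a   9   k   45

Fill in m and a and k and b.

Rows 2 and 4 both sum to 73, so that's the common total.
Row 1 has -2 + 29 − 1 − 3 + 22 = 45; the blank must be 73 − 45 = 28.
Row 3 has -2 + 13 + 20 + 21 + 11 = 63; the blank must be 73 − 63 = 10.
Column 5 has -3 + 26 + 10 + 29 − 4 = 58; the blank must be 73 − 58 = 15.
Row 6 has 33 − 21 + 9 + 15 + 45 = 81; the blank must be 73 − 81 = -8.

m = 28, a = -8, k = 15, b = 10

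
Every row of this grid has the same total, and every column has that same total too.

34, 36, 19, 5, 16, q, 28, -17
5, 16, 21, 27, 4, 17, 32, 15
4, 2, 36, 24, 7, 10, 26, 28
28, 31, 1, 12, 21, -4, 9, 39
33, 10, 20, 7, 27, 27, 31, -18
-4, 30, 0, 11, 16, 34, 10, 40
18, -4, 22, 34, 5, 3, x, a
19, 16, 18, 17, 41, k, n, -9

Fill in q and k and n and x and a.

Rows 2 and 3 both sum to 137, so that's the common total.
Column 8: -17 + 15 + 28 + 39 − 18 + 40 − 9 = 78, so its missing entry is 137 − 78 = 59.
Row 1: 34 + 36 + 19 + 5 + 16 + 28 − 17 = 121, so its missing entry is 137 − 121 = 16.
Row 7: 18 − 4 + 22 + 34 + 5 + 3 + 59 = 137, so its missing entry is 137 − 137 = 0.
Column 7: 28 + 32 + 26 + 9 + 31 + 10 + 0 = 136, so its missing entry is 137 − 136 = 1.
Row 8: 19 + 16 + 18 + 17 + 41 + 1 − 9 = 103, so its missing entry is 137 − 103 = 34.

q = 16, k = 34, n = 1, x = 0, a = 59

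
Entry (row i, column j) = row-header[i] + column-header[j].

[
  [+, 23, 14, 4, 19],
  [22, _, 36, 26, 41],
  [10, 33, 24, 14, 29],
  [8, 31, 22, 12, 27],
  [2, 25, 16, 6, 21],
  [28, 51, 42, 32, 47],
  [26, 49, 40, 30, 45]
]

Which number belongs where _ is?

45

22 + 23 = 45.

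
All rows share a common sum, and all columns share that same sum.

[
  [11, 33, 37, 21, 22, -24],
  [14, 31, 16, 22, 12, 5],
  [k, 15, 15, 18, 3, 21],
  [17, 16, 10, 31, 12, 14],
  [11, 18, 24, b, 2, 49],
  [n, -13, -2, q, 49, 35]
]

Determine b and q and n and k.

b = -4, q = 12, n = 19, k = 28

Rows 1 and 2 both sum to 100, so that's the common total.
Row 3 has 15 + 15 + 18 + 3 + 21 = 72; the blank must be 100 − 72 = 28.
Column 1 has 11 + 14 + 28 + 17 + 11 = 81; the blank must be 100 − 81 = 19.
Row 6 has 19 − 13 − 2 + 49 + 35 = 88; the blank must be 100 − 88 = 12.
Row 5 has 11 + 18 + 24 + 2 + 49 = 104; the blank must be 100 − 104 = -4.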